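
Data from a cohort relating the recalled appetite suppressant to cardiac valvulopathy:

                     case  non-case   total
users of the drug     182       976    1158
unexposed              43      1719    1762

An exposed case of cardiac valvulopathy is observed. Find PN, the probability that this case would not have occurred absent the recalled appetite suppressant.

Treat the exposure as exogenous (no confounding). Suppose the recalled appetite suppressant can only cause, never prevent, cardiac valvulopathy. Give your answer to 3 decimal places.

PN ≈ 0.845

p₁ = P(outcome | exposed) = 182/1158 = 0.15717
p₀ = P(outcome | unexposed) = 43/1762 = 0.024404
Under exogeneity and monotonicity, PN = (p₁ − p₀)/p₁.
PN = (0.15717 − 0.024404) / 0.15717 ≈ 0.8447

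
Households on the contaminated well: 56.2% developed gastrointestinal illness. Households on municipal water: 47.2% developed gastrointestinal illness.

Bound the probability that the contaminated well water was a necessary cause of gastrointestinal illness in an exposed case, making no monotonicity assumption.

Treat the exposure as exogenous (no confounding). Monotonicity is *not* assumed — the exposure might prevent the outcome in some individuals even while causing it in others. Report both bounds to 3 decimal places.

p₁ = 0.562, p₀ = 0.472.
Under exogeneity alone the bounds on PN are max{0,(p₁−p₀)/p₁} ≤ PN ≤ min{1,(1−p₀)/p₁}.
  lower = (p₁ − p₀)/p₁ = 0.09 / 0.562 ≈ 0.1601
  upper = min{1, (1 − p₀)/p₁} = 0.528 / 0.562 ≈ 0.9395

0.160 ≤ PN ≤ 0.940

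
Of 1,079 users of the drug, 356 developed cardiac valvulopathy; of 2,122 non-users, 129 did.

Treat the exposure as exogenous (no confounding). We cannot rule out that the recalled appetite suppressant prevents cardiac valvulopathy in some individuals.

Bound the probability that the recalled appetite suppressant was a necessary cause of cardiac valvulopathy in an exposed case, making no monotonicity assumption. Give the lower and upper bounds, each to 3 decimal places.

p₁ = P(outcome | exposed) = 356/1079 = 0.32994
p₀ = P(outcome | unexposed) = 129/2122 = 0.060792
Under exogeneity alone the bounds on PN are max{0,(p₁−p₀)/p₁} ≤ PN ≤ min{1,(1−p₀)/p₁}.
  lower = (p₁ − p₀)/p₁ = 0.26914 / 0.32994 ≈ 0.8157
  upper = min{1, (1 − p₀)/p₁} = 0.93921 / 0.32994 ≈ 2.8466 → capped at 1

0.816 ≤ PN ≤ 1.000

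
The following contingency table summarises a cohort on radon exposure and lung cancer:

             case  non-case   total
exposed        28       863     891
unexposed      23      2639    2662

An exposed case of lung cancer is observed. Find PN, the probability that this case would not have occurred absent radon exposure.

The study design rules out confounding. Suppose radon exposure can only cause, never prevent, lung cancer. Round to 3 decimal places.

PN ≈ 0.725

p₁ = P(outcome | exposed) = 28/891 = 0.031425
p₀ = P(outcome | unexposed) = 23/2662 = 0.0086401
Under exogeneity and monotonicity, PN = (p₁ − p₀)/p₁.
PN = (0.031425 − 0.0086401) / 0.031425 ≈ 0.7251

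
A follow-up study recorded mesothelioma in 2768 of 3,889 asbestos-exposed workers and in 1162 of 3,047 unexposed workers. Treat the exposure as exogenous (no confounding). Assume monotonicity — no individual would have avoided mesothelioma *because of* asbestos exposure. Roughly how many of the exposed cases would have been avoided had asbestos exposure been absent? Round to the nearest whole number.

p₁ = P(outcome | exposed) = 2768/3889 = 0.71175
p₀ = P(outcome | unexposed) = 1162/3047 = 0.38136
PN = (p₁ − p₀)/p₁ = (0.71175 − 0.38136) / 0.71175 ≈ 0.46420.
Attributable cases ≈ PN × (exposed cases) = 0.46420 × 2768 ≈ 1284.90.

about 1285 cases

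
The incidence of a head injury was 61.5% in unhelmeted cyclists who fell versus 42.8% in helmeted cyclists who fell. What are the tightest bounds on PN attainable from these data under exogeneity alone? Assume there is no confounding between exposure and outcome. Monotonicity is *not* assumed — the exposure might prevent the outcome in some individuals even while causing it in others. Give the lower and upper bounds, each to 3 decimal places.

0.304 ≤ PN ≤ 0.930

p₁ = 0.615, p₀ = 0.428.
Under exogeneity alone the bounds on PN are max{0,(p₁−p₀)/p₁} ≤ PN ≤ min{1,(1−p₀)/p₁}.
  lower = (p₁ − p₀)/p₁ = 0.187 / 0.615 ≈ 0.3041
  upper = min{1, (1 − p₀)/p₁} = 0.572 / 0.615 ≈ 0.9301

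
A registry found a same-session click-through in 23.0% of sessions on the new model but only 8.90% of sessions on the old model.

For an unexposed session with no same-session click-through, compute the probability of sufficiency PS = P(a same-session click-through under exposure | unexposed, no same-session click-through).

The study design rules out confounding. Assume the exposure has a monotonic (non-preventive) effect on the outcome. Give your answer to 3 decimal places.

PS ≈ 0.155

p₁ = 0.23, p₀ = 0.089.
Under exogeneity and monotonicity, PS = (p₁ − p₀) / (1 − p₀).
PS = (0.23 − 0.089) / (1 − 0.089) = 0.141 / 0.911 ≈ 0.1548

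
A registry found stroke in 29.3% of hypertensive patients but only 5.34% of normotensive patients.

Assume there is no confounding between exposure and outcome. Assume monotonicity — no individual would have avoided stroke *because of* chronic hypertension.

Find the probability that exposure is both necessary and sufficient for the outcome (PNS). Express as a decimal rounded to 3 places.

p₁ = 0.293, p₀ = 0.0534.
Under exogeneity and monotonicity, PNS = p₁ − p₀.
PNS = 0.293 − 0.0534 = 0.2396

PNS ≈ 0.240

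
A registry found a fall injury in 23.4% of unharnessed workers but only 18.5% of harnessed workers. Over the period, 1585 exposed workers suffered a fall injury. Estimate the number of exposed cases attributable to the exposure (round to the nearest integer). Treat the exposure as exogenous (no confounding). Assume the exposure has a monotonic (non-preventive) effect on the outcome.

about 332 cases

p₁ = 0.234, p₀ = 0.185.
PN = (p₁ − p₀)/p₁ = (0.234 − 0.185) / 0.234 ≈ 0.20940.
Attributable cases ≈ PN × (exposed cases) = 0.20940 × 1585 ≈ 331.90.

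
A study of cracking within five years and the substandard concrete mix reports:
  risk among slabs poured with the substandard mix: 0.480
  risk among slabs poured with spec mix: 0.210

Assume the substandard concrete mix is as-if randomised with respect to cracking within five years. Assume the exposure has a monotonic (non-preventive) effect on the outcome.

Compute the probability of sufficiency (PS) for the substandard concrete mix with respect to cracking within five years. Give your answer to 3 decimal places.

Let p₁ = 0.48, p₀ = 0.21.
Under exogeneity and monotonicity, PS = (p₁ − p₀) / (1 − p₀).
PS = (0.48 − 0.21) / (1 − 0.21) = 0.27 / 0.79 ≈ 0.3418

PS ≈ 0.342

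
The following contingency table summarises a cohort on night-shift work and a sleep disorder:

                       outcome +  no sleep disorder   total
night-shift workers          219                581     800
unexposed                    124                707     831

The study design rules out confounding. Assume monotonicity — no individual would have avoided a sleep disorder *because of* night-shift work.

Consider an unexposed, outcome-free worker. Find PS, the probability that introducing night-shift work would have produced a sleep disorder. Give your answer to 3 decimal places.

PS ≈ 0.146

p₁ = P(outcome | exposed) = 219/800 = 0.27375
p₀ = P(outcome | unexposed) = 124/831 = 0.14922
Under exogeneity and monotonicity, PS = (p₁ − p₀) / (1 − p₀).
PS = (0.27375 − 0.14922) / (1 − 0.14922) = 0.12453 / 0.85078 ≈ 0.1464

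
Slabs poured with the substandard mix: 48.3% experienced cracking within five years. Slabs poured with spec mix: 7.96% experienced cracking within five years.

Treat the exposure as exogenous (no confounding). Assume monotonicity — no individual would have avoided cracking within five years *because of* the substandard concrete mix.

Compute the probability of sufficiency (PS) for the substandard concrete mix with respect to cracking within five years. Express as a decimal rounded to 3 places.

p₁ = 0.483, p₀ = 0.0796.
Under exogeneity and monotonicity, PS = (p₁ − p₀) / (1 − p₀).
PS = (0.483 − 0.0796) / (1 − 0.0796) = 0.4034 / 0.9204 ≈ 0.4383

PS ≈ 0.438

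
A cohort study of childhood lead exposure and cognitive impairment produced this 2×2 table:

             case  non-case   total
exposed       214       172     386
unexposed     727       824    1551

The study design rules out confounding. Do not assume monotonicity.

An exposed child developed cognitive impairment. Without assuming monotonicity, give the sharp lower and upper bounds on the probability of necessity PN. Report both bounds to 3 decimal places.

0.155 ≤ PN ≤ 0.958

p₁ = P(outcome | exposed) = 214/386 = 0.5544
p₀ = P(outcome | unexposed) = 727/1551 = 0.46873
Under exogeneity alone the bounds on PN are max{0,(p₁−p₀)/p₁} ≤ PN ≤ min{1,(1−p₀)/p₁}.
  lower = (p₁ − p₀)/p₁ = 0.085674 / 0.5544 ≈ 0.1545
  upper = min{1, (1 − p₀)/p₁} = 0.53127 / 0.5544 ≈ 0.9583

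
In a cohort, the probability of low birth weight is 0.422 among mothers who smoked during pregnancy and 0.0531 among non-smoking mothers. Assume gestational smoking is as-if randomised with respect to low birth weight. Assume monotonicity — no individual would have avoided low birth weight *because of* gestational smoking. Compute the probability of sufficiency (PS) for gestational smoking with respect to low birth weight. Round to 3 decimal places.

PS ≈ 0.390

Let p₁ = 0.422, p₀ = 0.0531.
Under exogeneity and monotonicity, PS = (p₁ − p₀) / (1 − p₀).
PS = (0.422 − 0.0531) / (1 − 0.0531) = 0.3689 / 0.9469 ≈ 0.3896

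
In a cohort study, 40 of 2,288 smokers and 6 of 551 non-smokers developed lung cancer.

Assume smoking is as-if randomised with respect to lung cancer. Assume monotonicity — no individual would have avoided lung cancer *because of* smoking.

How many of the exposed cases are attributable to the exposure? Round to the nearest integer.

about 15 cases

p₁ = P(outcome | exposed) = 40/2288 = 0.017483
p₀ = P(outcome | unexposed) = 6/551 = 0.010889
PN = (p₁ − p₀)/p₁ = (0.017483 − 0.010889) / 0.017483 ≈ 0.37713.
Attributable cases ≈ PN × (exposed cases) = 0.37713 × 40 ≈ 15.09.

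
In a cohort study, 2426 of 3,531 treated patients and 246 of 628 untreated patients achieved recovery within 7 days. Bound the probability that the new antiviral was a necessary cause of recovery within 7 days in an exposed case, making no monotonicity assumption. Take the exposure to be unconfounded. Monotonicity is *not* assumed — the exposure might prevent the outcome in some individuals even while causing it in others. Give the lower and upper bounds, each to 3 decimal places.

p₁ = P(outcome | exposed) = 2426/3531 = 0.68706
p₀ = P(outcome | unexposed) = 246/628 = 0.39172
Under exogeneity alone the bounds on PN are max{0,(p₁−p₀)/p₁} ≤ PN ≤ min{1,(1−p₀)/p₁}.
  lower = (p₁ − p₀)/p₁ = 0.29534 / 0.68706 ≈ 0.4299
  upper = min{1, (1 − p₀)/p₁} = 0.60828 / 0.68706 ≈ 0.8853

0.430 ≤ PN ≤ 0.885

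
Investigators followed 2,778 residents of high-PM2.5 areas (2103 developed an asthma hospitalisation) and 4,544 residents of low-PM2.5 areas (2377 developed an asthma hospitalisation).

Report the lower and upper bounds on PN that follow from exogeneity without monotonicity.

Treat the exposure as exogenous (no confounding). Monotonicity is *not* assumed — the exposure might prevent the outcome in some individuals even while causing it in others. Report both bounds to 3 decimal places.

p₁ = P(outcome | exposed) = 2103/2778 = 0.75702
p₀ = P(outcome | unexposed) = 2377/4544 = 0.52311
Under exogeneity alone the bounds on PN are max{0,(p₁−p₀)/p₁} ≤ PN ≤ min{1,(1−p₀)/p₁}.
  lower = (p₁ − p₀)/p₁ = 0.23391 / 0.75702 ≈ 0.3090
  upper = min{1, (1 − p₀)/p₁} = 0.47689 / 0.75702 ≈ 0.6300

0.309 ≤ PN ≤ 0.630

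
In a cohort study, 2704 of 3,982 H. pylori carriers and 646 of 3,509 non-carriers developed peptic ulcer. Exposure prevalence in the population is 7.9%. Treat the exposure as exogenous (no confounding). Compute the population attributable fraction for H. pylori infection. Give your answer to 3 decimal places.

PAF ≈ 0.175

p₁ = P(outcome | exposed) = 2704/3982 = 0.67906
p₀ = P(outcome | unexposed) = 646/3509 = 0.1841
Overall risk P(Y=1) = π·p₁ + (1−π)·p₀ = 0.079×0.67906 + 0.921×0.1841 = 0.2232.
Under exogeneity, PAF = [P(Y=1) − p₀] / P(Y=1).
PAF = (0.2232 − 0.1841) / 0.2232 ≈ 0.1752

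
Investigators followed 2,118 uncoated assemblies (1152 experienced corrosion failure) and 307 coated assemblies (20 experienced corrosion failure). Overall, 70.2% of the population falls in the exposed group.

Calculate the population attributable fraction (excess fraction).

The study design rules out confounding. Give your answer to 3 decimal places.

PAF ≈ 0.838

p₁ = P(outcome | exposed) = 1152/2118 = 0.54391
p₀ = P(outcome | unexposed) = 20/307 = 0.065147
Overall risk P(Y=1) = π·p₁ + (1−π)·p₀ = 0.702×0.54391 + 0.298×0.065147 = 0.40124.
Under exogeneity, PAF = [P(Y=1) − p₀] / P(Y=1).
PAF = (0.40124 − 0.065147) / 0.40124 ≈ 0.8376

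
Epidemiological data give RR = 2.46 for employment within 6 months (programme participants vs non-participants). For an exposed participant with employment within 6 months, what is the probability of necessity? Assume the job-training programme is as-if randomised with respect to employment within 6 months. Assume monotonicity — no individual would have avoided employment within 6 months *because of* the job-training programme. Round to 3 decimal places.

PN ≈ 0.593

Under exogeneity and monotonicity, PN = (RR − 1) / RR = 1 − 1/RR.
PN = (2.46 − 1) / 2.46 = 1.46 / 2.46 ≈ 0.5935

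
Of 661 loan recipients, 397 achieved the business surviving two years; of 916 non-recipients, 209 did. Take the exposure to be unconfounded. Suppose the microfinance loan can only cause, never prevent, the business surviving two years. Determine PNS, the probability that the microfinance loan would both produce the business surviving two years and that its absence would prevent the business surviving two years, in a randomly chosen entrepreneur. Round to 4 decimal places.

p₁ = P(outcome | exposed) = 397/661 = 0.60061
p₀ = P(outcome | unexposed) = 209/916 = 0.22817
Under exogeneity and monotonicity, PNS = p₁ − p₀.
PNS = 0.60061 − 0.22817 = 0.37244

PNS ≈ 0.3724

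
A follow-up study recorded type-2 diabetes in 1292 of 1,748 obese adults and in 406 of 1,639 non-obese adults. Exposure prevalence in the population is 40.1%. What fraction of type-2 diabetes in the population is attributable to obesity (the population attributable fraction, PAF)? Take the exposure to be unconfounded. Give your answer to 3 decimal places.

PAF ≈ 0.443

p₁ = P(outcome | exposed) = 1292/1748 = 0.73913
p₀ = P(outcome | unexposed) = 406/1639 = 0.24771
Overall risk P(Y=1) = π·p₁ + (1−π)·p₀ = 0.401×0.73913 + 0.599×0.24771 = 0.44477.
Under exogeneity, PAF = [P(Y=1) − p₀] / P(Y=1).
PAF = (0.44477 − 0.24771) / 0.44477 ≈ 0.4431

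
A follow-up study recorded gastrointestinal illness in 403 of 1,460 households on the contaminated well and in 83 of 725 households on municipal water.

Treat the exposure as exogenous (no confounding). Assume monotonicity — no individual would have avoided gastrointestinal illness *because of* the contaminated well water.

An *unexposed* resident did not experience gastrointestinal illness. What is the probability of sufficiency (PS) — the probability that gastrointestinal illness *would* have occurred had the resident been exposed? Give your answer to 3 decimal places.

PS ≈ 0.182

p₁ = P(outcome | exposed) = 403/1460 = 0.27603
p₀ = P(outcome | unexposed) = 83/725 = 0.11448
Under exogeneity and monotonicity, PS = (p₁ − p₀) / (1 − p₀).
PS = (0.27603 − 0.11448) / (1 − 0.11448) = 0.16154 / 0.88552 ≈ 0.1824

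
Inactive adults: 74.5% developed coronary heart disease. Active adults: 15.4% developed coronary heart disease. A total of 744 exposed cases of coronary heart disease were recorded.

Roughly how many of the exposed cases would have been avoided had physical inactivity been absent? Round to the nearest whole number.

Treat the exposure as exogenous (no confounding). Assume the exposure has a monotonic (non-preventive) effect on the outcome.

about 590 cases

p₁ = 0.745, p₀ = 0.154.
PN = (p₁ − p₀)/p₁ = (0.745 − 0.154) / 0.745 ≈ 0.79329.
Attributable cases ≈ PN × (exposed cases) = 0.79329 × 744 ≈ 590.21.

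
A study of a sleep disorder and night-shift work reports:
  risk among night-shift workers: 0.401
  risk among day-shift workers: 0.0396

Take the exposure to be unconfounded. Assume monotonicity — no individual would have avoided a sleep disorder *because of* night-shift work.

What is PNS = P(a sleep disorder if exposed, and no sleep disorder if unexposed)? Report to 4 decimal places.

Let p₁ = 0.401, p₀ = 0.0396.
Under exogeneity and monotonicity, PNS = p₁ − p₀.
PNS = 0.401 − 0.0396 = 0.3614

PNS ≈ 0.3614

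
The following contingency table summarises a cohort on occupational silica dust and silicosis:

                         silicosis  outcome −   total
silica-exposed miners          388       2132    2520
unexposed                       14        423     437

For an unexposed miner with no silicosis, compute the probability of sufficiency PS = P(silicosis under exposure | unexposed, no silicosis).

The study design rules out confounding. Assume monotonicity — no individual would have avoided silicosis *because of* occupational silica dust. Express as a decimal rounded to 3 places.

PS ≈ 0.126

p₁ = P(outcome | exposed) = 388/2520 = 0.15397
p₀ = P(outcome | unexposed) = 14/437 = 0.032037
Under exogeneity and monotonicity, PS = (p₁ − p₀)/(1 − p₀).
PS = (0.15397 − 0.032037) / 0.96796 ≈ 0.1260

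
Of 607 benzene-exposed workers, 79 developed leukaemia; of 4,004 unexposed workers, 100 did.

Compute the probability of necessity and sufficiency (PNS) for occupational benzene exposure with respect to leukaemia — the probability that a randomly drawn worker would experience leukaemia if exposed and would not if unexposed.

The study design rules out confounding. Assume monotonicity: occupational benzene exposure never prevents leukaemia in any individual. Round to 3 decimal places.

PNS ≈ 0.105

p₁ = P(outcome | exposed) = 79/607 = 0.13015
p₀ = P(outcome | unexposed) = 100/4004 = 0.024975
Under exogeneity and monotonicity, PNS = p₁ − p₀.
PNS = 0.13015 − 0.024975 = 0.10517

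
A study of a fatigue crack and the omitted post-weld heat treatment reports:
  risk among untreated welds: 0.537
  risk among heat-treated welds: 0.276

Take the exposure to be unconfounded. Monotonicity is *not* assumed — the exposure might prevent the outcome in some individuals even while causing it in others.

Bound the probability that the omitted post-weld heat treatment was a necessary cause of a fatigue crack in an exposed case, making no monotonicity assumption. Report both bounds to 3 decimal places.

0.486 ≤ PN ≤ 1.000

Let p₁ = 0.537, p₀ = 0.276.
Under exogeneity alone the bounds on PN are max{0,(p₁−p₀)/p₁} ≤ PN ≤ min{1,(1−p₀)/p₁}.
  lower = (p₁ − p₀)/p₁ = 0.261 / 0.537 ≈ 0.4860
  upper = min{1, (1 − p₀)/p₁} = 0.724 / 0.537 ≈ 1.3482 → capped at 1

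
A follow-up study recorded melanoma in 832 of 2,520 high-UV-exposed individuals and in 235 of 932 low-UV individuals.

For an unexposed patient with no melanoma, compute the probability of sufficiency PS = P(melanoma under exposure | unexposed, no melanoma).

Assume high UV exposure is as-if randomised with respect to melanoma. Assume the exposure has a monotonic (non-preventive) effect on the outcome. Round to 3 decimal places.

PS ≈ 0.104

p₁ = P(outcome | exposed) = 832/2520 = 0.33016
p₀ = P(outcome | unexposed) = 235/932 = 0.25215
Under exogeneity and monotonicity, PS = (p₁ − p₀) / (1 − p₀).
PS = (0.33016 − 0.25215) / (1 − 0.25215) = 0.078013 / 0.74785 ≈ 0.1043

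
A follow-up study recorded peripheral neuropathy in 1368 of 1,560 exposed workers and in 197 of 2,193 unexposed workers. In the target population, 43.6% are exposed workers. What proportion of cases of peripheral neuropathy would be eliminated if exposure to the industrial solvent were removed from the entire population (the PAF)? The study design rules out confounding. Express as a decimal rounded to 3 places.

PAF ≈ 0.793

p₁ = P(outcome | exposed) = 1368/1560 = 0.87692
p₀ = P(outcome | unexposed) = 197/2193 = 0.089831
Overall risk P(Y=1) = π·p₁ + (1−π)·p₀ = 0.436×0.87692 + 0.564×0.089831 = 0.433.
Under exogeneity, PAF = [P(Y=1) − p₀] / P(Y=1).
PAF = (0.433 − 0.089831) / 0.433 ≈ 0.7925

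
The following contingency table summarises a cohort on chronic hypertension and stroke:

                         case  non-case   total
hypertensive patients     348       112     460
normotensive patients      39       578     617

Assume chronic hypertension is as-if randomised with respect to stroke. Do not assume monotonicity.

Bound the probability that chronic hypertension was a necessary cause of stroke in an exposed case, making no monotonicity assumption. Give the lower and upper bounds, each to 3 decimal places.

p₁ = P(outcome | exposed) = 348/460 = 0.75652
p₀ = P(outcome | unexposed) = 39/617 = 0.063209
Under exogeneity alone the bounds on PN are max{0,(p₁−p₀)/p₁} ≤ PN ≤ min{1,(1−p₀)/p₁}.
  lower = (p₁ − p₀)/p₁ = 0.69331 / 0.75652 ≈ 0.9164
  upper = min{1, (1 − p₀)/p₁} = 0.93679 / 0.75652 ≈ 1.2383 → capped at 1

0.916 ≤ PN ≤ 1.000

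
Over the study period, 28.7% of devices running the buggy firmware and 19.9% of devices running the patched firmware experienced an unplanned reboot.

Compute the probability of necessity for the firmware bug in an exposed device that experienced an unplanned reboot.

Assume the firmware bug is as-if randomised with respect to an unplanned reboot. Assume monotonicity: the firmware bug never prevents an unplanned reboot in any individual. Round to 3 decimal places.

PN ≈ 0.307

p₁ = 0.287, p₀ = 0.199.
Under exogeneity and monotonicity, PN = (p₁ − p₀) / p₁.
PN = (0.287 − 0.199) / 0.287 = 0.088 / 0.287 ≈ 0.3066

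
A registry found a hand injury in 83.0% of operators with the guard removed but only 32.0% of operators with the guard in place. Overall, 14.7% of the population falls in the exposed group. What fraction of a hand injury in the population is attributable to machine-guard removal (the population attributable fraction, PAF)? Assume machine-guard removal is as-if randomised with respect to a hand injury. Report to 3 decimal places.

p₁ = 0.83, p₀ = 0.32.
Overall risk P(Y=1) = π·p₁ + (1−π)·p₀ = 0.147×0.83 + 0.853×0.32 = 0.39497.
Under exogeneity, PAF = [P(Y=1) − p₀] / P(Y=1).
PAF = (0.39497 − 0.32) / 0.39497 ≈ 0.1898

PAF ≈ 0.190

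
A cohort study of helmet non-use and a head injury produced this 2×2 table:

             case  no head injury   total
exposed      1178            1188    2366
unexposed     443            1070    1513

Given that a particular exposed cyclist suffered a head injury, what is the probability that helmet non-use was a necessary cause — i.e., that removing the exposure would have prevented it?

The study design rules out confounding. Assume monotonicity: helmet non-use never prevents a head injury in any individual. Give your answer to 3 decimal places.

PN ≈ 0.412

p₁ = P(outcome | exposed) = 1178/2366 = 0.49789
p₀ = P(outcome | unexposed) = 443/1513 = 0.2928
Under exogeneity and monotonicity, PN = (p₁ − p₀) / p₁.
PN = (0.49789 − 0.2928) / 0.49789 = 0.20509 / 0.49789 ≈ 0.4119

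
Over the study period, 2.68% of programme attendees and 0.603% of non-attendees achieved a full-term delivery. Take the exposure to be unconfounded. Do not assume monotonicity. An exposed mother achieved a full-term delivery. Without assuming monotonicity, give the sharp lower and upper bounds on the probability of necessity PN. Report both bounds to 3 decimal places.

p₁ = 0.0268, p₀ = 0.00603.
Under exogeneity alone the bounds on PN are max{0,(p₁−p₀)/p₁} ≤ PN ≤ min{1,(1−p₀)/p₁}.
  lower = (p₁ − p₀)/p₁ = 0.02077 / 0.0268 ≈ 0.7750
  upper = min{1, (1 − p₀)/p₁} = 0.99397 / 0.0268 ≈ 37.0884 → capped at 1

0.775 ≤ PN ≤ 1.000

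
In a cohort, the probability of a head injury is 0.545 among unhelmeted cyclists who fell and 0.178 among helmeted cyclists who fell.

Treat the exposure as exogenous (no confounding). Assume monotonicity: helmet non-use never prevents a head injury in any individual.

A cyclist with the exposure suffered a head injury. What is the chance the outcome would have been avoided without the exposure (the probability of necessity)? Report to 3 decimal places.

PN ≈ 0.673

Let p₁ = 0.545, p₀ = 0.178.
Under exogeneity and monotonicity, PN = (p₁ − p₀) / p₁.
PN = (0.545 − 0.178) / 0.545 = 0.367 / 0.545 ≈ 0.6734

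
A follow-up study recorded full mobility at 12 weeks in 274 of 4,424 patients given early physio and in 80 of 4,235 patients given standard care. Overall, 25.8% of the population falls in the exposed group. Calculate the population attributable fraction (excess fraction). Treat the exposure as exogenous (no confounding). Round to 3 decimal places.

PAF ≈ 0.370

p₁ = P(outcome | exposed) = 274/4424 = 0.061935
p₀ = P(outcome | unexposed) = 80/4235 = 0.01889
Overall risk P(Y=1) = π·p₁ + (1−π)·p₀ = 0.258×0.061935 + 0.742×0.01889 = 0.029996.
Under exogeneity, PAF = [P(Y=1) − p₀] / P(Y=1).
PAF = (0.029996 − 0.01889) / 0.029996 ≈ 0.3702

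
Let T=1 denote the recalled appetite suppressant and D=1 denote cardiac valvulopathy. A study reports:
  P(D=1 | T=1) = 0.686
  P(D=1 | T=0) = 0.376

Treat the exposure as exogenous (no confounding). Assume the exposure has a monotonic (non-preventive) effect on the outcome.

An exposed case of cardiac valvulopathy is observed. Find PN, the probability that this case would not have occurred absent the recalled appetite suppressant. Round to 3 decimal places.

Let p₁ = 0.686, p₀ = 0.376.
Under exogeneity and monotonicity, PN = (p₁ − p₀) / p₁.
PN = (0.686 − 0.376) / 0.686 = 0.31 / 0.686 ≈ 0.4519

PN ≈ 0.452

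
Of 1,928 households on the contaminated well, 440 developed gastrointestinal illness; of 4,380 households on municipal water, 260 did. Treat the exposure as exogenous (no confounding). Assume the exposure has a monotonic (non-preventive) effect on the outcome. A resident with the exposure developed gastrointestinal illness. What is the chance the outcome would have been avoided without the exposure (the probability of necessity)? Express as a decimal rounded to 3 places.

PN ≈ 0.740

p₁ = P(outcome | exposed) = 440/1928 = 0.22822
p₀ = P(outcome | unexposed) = 260/4380 = 0.059361
Under exogeneity and monotonicity, PN = (p₁ − p₀) / p₁.
PN = (0.22822 − 0.059361) / 0.22822 = 0.16886 / 0.22822 ≈ 0.7399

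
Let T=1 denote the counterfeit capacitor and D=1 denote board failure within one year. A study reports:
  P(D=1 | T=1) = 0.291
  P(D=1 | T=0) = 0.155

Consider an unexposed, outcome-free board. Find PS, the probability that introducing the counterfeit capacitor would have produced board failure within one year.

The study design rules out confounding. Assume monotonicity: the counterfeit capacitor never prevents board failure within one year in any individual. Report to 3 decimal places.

PS ≈ 0.161

Let p₁ = 0.291, p₀ = 0.155.
Under exogeneity and monotonicity, PS = (p₁ − p₀) / (1 − p₀).
PS = (0.291 − 0.155) / (1 − 0.155) = 0.136 / 0.845 ≈ 0.1609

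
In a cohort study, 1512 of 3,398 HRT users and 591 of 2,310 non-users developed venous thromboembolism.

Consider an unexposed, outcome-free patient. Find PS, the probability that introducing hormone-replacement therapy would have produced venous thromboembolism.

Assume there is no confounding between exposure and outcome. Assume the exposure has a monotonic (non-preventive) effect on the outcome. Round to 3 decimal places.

PS ≈ 0.254

p₁ = P(outcome | exposed) = 1512/3398 = 0.44497
p₀ = P(outcome | unexposed) = 591/2310 = 0.25584
Under exogeneity and monotonicity, PS = (p₁ − p₀) / (1 − p₀).
PS = (0.44497 − 0.25584) / (1 − 0.25584) = 0.18912 / 0.74416 ≈ 0.2541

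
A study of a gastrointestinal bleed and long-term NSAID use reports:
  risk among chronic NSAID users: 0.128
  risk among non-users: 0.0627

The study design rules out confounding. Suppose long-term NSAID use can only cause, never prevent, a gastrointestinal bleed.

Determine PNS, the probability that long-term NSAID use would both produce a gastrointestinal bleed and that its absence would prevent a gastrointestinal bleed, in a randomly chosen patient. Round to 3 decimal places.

PNS ≈ 0.065

Let p₁ = 0.128, p₀ = 0.0627.
Under exogeneity and monotonicity, PNS = p₁ − p₀.
PNS = 0.128 − 0.0627 = 0.0653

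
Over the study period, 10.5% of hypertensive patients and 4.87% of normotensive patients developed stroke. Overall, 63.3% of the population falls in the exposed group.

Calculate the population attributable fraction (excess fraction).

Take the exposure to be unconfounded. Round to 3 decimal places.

p₁ = 0.105, p₀ = 0.0487.
Overall risk P(Y=1) = π·p₁ + (1−π)·p₀ = 0.633×0.105 + 0.367×0.0487 = 0.084338.
Under exogeneity, PAF = [P(Y=1) − p₀] / P(Y=1).
PAF = (0.084338 − 0.0487) / 0.084338 ≈ 0.4226

PAF ≈ 0.423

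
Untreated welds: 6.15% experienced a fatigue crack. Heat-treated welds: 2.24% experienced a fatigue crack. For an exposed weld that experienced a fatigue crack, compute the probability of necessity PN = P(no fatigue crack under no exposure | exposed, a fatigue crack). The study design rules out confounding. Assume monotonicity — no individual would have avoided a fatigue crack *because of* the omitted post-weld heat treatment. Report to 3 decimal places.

PN ≈ 0.636

p₁ = 0.0615, p₀ = 0.0224.
Under exogeneity and monotonicity, PN = (p₁ − p₀) / p₁.
PN = (0.0615 − 0.0224) / 0.0615 = 0.0391 / 0.0615 ≈ 0.6358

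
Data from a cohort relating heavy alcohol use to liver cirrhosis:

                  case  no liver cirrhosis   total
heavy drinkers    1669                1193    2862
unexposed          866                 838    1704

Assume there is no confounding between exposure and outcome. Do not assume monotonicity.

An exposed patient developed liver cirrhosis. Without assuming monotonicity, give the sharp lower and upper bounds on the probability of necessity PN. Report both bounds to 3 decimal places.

0.129 ≤ PN ≤ 0.843

p₁ = P(outcome | exposed) = 1669/2862 = 0.58316
p₀ = P(outcome | unexposed) = 866/1704 = 0.50822
Under exogeneity alone the bounds on PN are max{0,(p₁−p₀)/p₁} ≤ PN ≤ min{1,(1−p₀)/p₁}.
  lower = (p₁ − p₀)/p₁ = 0.074943 / 0.58316 ≈ 0.1285
  upper = min{1, (1 − p₀)/p₁} = 0.49178 / 0.58316 ≈ 0.8433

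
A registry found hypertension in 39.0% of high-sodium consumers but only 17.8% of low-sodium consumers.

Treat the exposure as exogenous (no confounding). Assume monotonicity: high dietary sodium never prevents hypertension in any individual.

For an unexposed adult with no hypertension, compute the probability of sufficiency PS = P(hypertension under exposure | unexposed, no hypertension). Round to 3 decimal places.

PS ≈ 0.258

p₁ = 0.39, p₀ = 0.178.
Under exogeneity and monotonicity, PS = (p₁ − p₀) / (1 − p₀).
PS = (0.39 − 0.178) / (1 − 0.178) = 0.212 / 0.822 ≈ 0.2579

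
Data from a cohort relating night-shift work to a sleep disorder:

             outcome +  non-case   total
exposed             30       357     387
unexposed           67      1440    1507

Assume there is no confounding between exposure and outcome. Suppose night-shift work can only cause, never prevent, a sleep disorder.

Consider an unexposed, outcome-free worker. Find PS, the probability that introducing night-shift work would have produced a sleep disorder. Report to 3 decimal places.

p₁ = P(outcome | exposed) = 30/387 = 0.077519
p₀ = P(outcome | unexposed) = 67/1507 = 0.044459
Under exogeneity and monotonicity, PS = (p₁ − p₀)/(1 − p₀).
PS = (0.077519 − 0.044459) / 0.95554 ≈ 0.0346

PS ≈ 0.035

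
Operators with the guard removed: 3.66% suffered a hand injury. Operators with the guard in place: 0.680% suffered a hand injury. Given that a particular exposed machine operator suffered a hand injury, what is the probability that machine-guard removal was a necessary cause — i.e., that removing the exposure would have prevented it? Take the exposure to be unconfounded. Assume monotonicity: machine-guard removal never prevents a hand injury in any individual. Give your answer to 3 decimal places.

PN ≈ 0.814

p₁ = 0.0366, p₀ = 0.0068.
Under exogeneity and monotonicity, PN = (p₁ − p₀) / p₁.
PN = (0.0366 − 0.0068) / 0.0366 = 0.0298 / 0.0366 ≈ 0.8142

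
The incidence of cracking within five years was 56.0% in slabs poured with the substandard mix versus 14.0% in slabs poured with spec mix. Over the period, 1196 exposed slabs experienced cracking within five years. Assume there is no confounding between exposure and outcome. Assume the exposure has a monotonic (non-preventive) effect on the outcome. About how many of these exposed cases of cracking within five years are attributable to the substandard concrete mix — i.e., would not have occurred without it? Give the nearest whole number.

p₁ = 0.56, p₀ = 0.14.
PN = (p₁ − p₀)/p₁ = (0.56 − 0.14) / 0.56 ≈ 0.75000.
Attributable cases ≈ PN × (exposed cases) = 0.75000 × 1196 ≈ 897.00.

about 897 cases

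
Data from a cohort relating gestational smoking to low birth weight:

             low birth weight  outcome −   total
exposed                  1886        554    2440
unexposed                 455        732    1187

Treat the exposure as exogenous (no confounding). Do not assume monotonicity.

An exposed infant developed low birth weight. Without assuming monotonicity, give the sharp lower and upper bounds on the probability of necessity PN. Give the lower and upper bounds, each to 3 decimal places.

0.504 ≤ PN ≤ 0.798

p₁ = P(outcome | exposed) = 1886/2440 = 0.77295
p₀ = P(outcome | unexposed) = 455/1187 = 0.38332
Under exogeneity alone the bounds on PN are max{0,(p₁−p₀)/p₁} ≤ PN ≤ min{1,(1−p₀)/p₁}.
  lower = (p₁ − p₀)/p₁ = 0.38963 / 0.77295 ≈ 0.5041
  upper = min{1, (1 − p₀)/p₁} = 0.61668 / 0.77295 ≈ 0.7978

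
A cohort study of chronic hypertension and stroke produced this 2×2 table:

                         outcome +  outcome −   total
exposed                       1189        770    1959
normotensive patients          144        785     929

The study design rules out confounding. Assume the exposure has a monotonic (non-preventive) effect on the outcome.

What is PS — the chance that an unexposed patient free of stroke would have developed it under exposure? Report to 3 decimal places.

PS ≈ 0.535

p₁ = P(outcome | exposed) = 1189/1959 = 0.60694
p₀ = P(outcome | unexposed) = 144/929 = 0.15501
Under exogeneity and monotonicity, PS = (p₁ − p₀)/(1 − p₀).
PS = (0.60694 − 0.15501) / 0.84499 ≈ 0.5348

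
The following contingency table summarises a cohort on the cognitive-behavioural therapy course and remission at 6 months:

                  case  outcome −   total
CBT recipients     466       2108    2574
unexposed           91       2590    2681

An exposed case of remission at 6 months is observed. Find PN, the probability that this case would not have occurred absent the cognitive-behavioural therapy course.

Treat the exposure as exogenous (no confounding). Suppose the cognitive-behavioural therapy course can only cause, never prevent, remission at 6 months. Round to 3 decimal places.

p₁ = P(outcome | exposed) = 466/2574 = 0.18104
p₀ = P(outcome | unexposed) = 91/2681 = 0.033943
Under exogeneity and monotonicity, PN = (p₁ − p₀)/p₁.
PN = (0.18104 − 0.033943) / 0.18104 ≈ 0.8125

PN ≈ 0.813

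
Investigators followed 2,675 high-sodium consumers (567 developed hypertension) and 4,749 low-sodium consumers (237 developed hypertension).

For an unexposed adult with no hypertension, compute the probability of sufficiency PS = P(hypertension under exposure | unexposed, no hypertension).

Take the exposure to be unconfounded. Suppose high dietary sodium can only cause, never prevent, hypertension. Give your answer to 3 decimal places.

PS ≈ 0.171

p₁ = P(outcome | exposed) = 567/2675 = 0.21196
p₀ = P(outcome | unexposed) = 237/4749 = 0.049905
Under exogeneity and monotonicity, PS = (p₁ − p₀) / (1 − p₀).
PS = (0.21196 − 0.049905) / (1 − 0.049905) = 0.16206 / 0.95009 ≈ 0.1706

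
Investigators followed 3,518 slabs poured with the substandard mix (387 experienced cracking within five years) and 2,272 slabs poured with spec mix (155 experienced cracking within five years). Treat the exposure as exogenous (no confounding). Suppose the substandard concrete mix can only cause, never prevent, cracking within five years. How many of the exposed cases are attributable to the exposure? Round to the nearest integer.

about 147 cases

p₁ = P(outcome | exposed) = 387/3518 = 0.11001
p₀ = P(outcome | unexposed) = 155/2272 = 0.068222
PN = (p₁ − p₀)/p₁ = (0.11001 − 0.068222) / 0.11001 ≈ 0.37983.
Attributable cases ≈ PN × (exposed cases) = 0.37983 × 387 ≈ 147.00.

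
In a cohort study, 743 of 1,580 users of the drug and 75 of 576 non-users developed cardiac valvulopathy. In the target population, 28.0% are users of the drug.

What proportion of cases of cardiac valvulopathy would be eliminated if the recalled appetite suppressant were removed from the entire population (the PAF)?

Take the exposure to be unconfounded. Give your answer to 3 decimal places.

p₁ = P(outcome | exposed) = 743/1580 = 0.47025
p₀ = P(outcome | unexposed) = 75/576 = 0.13021
Overall risk P(Y=1) = π·p₁ + (1−π)·p₀ = 0.28×0.47025 + 0.72×0.13021 = 0.22542.
Under exogeneity, PAF = [P(Y=1) − p₀] / P(Y=1).
PAF = (0.22542 − 0.13021) / 0.22542 ≈ 0.4224

PAF ≈ 0.422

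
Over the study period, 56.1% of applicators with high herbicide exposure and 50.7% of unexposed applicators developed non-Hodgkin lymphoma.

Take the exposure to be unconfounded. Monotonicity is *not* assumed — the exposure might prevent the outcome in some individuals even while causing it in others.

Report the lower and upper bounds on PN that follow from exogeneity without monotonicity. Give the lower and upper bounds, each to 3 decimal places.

p₁ = 0.561, p₀ = 0.507.
Under exogeneity alone the bounds on PN are max{0,(p₁−p₀)/p₁} ≤ PN ≤ min{1,(1−p₀)/p₁}.
  lower = (p₁ − p₀)/p₁ = 0.054 / 0.561 ≈ 0.0963
  upper = min{1, (1 − p₀)/p₁} = 0.493 / 0.561 ≈ 0.8788

0.096 ≤ PN ≤ 0.879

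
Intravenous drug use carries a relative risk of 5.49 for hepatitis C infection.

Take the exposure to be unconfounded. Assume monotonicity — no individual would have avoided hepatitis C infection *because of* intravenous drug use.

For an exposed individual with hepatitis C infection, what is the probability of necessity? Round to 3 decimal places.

Under exogeneity and monotonicity, PN = (RR − 1) / RR = 1 − 1/RR.
PN = (5.49 − 1) / 5.49 = 4.49 / 5.49 ≈ 0.8179

PN ≈ 0.818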